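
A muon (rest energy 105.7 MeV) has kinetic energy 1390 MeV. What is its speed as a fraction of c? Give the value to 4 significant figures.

γ = 1 + K/(m₀c²) = 1 + 1390/105.7 = 14.1504
β = √(1 − 1/γ²) = 0.9975

β ≈ 0.9975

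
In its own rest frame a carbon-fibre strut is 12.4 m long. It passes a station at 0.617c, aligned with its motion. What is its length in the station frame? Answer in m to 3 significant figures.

γ = 1/√(1 − 0.617²) = 1.2707
Length contraction: L = L₀/γ = 12.4/1.2707 = 9.76 m

L ≈ 9.76 m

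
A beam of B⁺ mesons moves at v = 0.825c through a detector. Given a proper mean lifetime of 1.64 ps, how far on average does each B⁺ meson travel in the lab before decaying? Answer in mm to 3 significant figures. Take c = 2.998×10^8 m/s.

d ≈ 0.718 mm

γ = 1/√(1 − 0.825²) = 1.7695
Dilated lifetime: Δt = γτ₀ = 1.7695 × 1.64 ps = 2.9020 ps
d = vΔt = 0.825c × 2.9020 ps = 2.4734×10^8 m/s × 2.9020×10^-12 s = 0.718 mm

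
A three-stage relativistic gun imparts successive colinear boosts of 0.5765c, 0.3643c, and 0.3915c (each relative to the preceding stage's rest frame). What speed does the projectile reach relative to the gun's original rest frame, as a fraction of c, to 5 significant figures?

u ≈ 0.89621c

Compose boost 2: (0.3643 + 0.5765)/(1 + 0.3643×0.5765) = 0.94080/1.210019 = 0.7775085
Compose boost 3: (0.3915 + 0.7775085)/(1 + 0.3915×0.7775085) = 1.169008/1.304395 = 0.89621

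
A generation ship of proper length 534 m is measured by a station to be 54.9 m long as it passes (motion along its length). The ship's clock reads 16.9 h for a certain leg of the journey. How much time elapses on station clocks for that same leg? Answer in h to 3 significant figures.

Δt ≈ 164 h

Length contraction ⇒ γ = L₀/L = 534/54.9 = 9.7268
Time dilation: Δt = γτ₀ = 9.7268 × 16.9 h = 164 h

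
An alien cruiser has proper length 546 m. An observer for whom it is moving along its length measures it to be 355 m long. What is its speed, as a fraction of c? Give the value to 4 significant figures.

β ≈ 0.7598

γ = L₀/L = 546/355 = 1.53803
β = √(1 − 1/γ²) = 0.7598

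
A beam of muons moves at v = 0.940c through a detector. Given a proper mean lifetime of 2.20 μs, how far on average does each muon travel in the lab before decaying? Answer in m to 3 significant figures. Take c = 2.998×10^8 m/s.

d ≈ 1820 m

γ = 1/√(1 − 0.940²) = 2.9311
Dilated lifetime: Δt = γτ₀ = 2.9311 × 2.20 μs = 6.4483 μs
d = vΔt = 0.940c × 6.4483 μs = 2.8181×10^8 m/s × 6.4483×10^-6 s = 1820 m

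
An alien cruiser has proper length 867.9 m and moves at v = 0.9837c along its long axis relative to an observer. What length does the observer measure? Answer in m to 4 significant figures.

L ≈ 156.1 m

γ = 1/√(1 − 0.9837²) = 5.56120
Length contraction: L = L₀/γ = 867.9/5.56120 = 156.1 m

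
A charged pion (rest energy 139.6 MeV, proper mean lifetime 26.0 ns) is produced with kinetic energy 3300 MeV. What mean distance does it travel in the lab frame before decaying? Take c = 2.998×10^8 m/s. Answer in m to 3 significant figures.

d ≈ 192 m

γ = 1 + K/(m₀c²) = 1 + 3300/139.6 = 24.639
β = √(1 − 1/γ²) = 0.99918
Dilated lifetime: γτ₀ = 24.639 × 26.0 ns = 640.61 ns
d = βc·γτ₀ = 0.99918 × (2.998×10^8 m/s) × 6.4061×10^-7 s = 192 m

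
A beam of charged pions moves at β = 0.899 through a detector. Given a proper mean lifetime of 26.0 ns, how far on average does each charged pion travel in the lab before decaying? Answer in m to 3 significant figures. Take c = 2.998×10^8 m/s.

γ = 1/√(1 − 0.899²) = 2.2834
Dilated lifetime: Δt = γτ₀ = 2.2834 × 26.0 ns = 59.368 ns
d = vΔt = 0.899c × 59.368 ns = 2.6952×10^8 m/s × 5.9368×10^-8 s = 16.0 m

d ≈ 16.0 m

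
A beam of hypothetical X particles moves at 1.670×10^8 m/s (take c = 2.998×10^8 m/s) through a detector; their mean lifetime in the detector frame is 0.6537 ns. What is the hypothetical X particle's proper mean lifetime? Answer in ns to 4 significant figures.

β = v/c = 1.670×10^8 / 2.998×10^8 = 0.557038
γ = 1/√(1 − 0.557038²) = 1.20411
Proper time: τ₀ = Δt/γ = 0.6537/1.20411 = 0.5429 ns

τ₀ ≈ 0.5429 ns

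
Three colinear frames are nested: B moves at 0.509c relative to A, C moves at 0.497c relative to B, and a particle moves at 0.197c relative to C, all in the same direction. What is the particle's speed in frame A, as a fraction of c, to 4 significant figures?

u ≈ 0.8633c

Compose boost 2: (0.497 + 0.509)/(1 + 0.497×0.509) = 1.006/1.25297 = 0.802890
Compose boost 3: (0.197 + 0.802890)/(1 + 0.197×0.802890) = 0.999890/1.15817 = 0.8633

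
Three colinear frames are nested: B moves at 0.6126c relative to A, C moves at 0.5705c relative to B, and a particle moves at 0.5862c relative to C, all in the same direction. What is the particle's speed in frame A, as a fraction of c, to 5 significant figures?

u ≈ 0.96630c

Compose boost 2: (0.5705 + 0.6126)/(1 + 0.5705×0.6126) = 1.1831/1.349488 = 0.8767027
Compose boost 3: (0.5862 + 0.8767027)/(1 + 0.5862×0.8767027) = 1.462903/1.513923 = 0.96630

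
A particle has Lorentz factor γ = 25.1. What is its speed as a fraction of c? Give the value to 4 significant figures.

β ≈ 0.9992

β = √(1 − 1/γ²) = √(1 − 1/25.1²) = √(0.998413) = 0.9992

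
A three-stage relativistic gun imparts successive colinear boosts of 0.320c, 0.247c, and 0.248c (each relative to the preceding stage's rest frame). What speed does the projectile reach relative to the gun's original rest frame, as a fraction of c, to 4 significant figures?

Compose boost 2: (0.247 + 0.320)/(1 + 0.247×0.320) = 0.5670/1.07904 = 0.525467
Compose boost 3: (0.248 + 0.525467)/(1 + 0.248×0.525467) = 0.773467/1.13032 = 0.6843

u ≈ 0.6843c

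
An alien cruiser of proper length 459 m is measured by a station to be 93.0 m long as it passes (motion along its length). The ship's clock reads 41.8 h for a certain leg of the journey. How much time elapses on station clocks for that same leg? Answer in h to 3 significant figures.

Length contraction ⇒ γ = L₀/L = 459/93.0 = 4.9355
Time dilation: Δt = γτ₀ = 4.9355 × 41.8 h = 206 h

Δt ≈ 206 h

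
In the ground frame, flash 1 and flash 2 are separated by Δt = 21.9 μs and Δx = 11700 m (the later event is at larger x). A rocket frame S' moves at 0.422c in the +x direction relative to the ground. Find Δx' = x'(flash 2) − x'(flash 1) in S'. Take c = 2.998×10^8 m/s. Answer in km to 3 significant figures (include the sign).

γ = 1/√(1 − 0.422²) = 1.1030
Δx' = γ(Δx − vΔt) = 1.1030 × (11700 m − 0.422×(2.998×10^8 m/s)×21.9×10^-6 s)
= 1.1030 × (8929.3 m) = 9.85 km

Δx' ≈ 9.85 km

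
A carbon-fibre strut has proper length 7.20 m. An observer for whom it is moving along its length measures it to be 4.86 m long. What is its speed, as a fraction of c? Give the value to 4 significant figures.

β ≈ 0.7378

γ = L₀/L = 7.20/4.86 = 1.48148
β = √(1 − 1/γ²) = 0.7378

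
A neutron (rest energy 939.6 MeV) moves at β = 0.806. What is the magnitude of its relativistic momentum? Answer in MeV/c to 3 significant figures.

γ = 1/√(1 − 0.806²) = 1.6894
p = γβm₀c = 1.6894 × 0.806 × 939.6 MeV/c = 1280 MeV/c

p ≈ 1280 MeV/c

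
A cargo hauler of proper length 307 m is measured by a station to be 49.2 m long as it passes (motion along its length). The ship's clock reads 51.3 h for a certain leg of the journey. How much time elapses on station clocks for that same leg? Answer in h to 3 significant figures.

Δt ≈ 320 h

Length contraction ⇒ γ = L₀/L = 307/49.2 = 6.2398
Time dilation: Δt = γτ₀ = 6.2398 × 51.3 h = 320 h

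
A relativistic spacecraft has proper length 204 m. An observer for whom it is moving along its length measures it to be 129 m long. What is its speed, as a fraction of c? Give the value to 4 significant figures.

γ = L₀/L = 204/129 = 1.58140
β = √(1 − 1/γ²) = 0.7747

β ≈ 0.7747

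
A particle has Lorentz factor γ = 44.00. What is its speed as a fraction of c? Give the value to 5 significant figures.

β ≈ 0.99974

β = √(1 − 1/γ²) = √(1 − 1/44.00²) = √(0.9994835) = 0.99974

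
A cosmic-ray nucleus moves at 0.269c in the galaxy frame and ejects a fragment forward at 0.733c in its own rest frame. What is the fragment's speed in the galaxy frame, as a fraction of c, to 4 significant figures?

u ≈ 0.8370c

Compose boost 2: (0.733 + 0.269)/(1 + 0.733×0.269) = 1.002/1.19718 = 0.8370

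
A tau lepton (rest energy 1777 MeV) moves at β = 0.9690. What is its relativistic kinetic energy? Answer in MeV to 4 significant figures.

γ = 1/√(1 − 0.9690²) = 4.04759
K = (γ − 1)m₀c² = (4.04759 − 1) × 1777 MeV = 3.04759 × 1777 MeV = 5416 MeV

K ≈ 5416 MeV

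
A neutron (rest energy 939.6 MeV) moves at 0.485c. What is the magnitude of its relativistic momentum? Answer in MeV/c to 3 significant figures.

γ = 1/√(1 − 0.485²) = 1.1435
p = γβm₀c = 1.1435 × 0.485 × 939.6 MeV/c = 521 MeV/c

p ≈ 521 MeV/c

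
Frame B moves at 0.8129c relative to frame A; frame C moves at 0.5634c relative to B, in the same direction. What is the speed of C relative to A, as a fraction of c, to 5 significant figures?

u ≈ 0.94397c

Compose boost 2: (0.5634 + 0.8129)/(1 + 0.5634×0.8129) = 1.3763/1.457988 = 0.94397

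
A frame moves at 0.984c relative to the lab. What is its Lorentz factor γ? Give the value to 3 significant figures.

γ = 1/√(1 − β²) = 1/√(1 − 0.984²) = 1/√(0.031744) = 5.61

γ ≈ 5.61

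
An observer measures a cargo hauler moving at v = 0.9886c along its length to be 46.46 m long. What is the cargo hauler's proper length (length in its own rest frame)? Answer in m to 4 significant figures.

L₀ ≈ 308.6 m

γ = 1/√(1 − 0.9886²) = 6.64162
L₀ = γL = 6.64162 × 46.46 = 308.6 m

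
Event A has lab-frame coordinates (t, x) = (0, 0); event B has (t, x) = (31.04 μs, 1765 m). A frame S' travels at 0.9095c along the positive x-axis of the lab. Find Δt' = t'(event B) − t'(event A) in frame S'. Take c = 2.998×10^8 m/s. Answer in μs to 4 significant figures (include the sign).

γ = 1/√(1 − 0.9095²) = 2.40556
Δt' = γ(Δt − vΔx/c²) = 2.40556 × (31.04 μs − 0.9095×1765 m / (2.998×10^8 m/s))
= 2.40556 × (25.6855 μs) = 61.79 μs

Δt' ≈ 61.79 μs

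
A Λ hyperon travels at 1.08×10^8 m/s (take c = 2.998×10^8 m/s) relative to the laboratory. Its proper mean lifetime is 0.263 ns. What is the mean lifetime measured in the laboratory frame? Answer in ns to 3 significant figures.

Δt ≈ 0.282 ns

β = v/c = 1.08×10^8 / 2.998×10^8 = 0.36024
γ = 1/√(1 − 0.36024²) = 1.0720
Time dilation: Δt = γτ₀ = 1.0720 × 0.263 ns = 0.282 ns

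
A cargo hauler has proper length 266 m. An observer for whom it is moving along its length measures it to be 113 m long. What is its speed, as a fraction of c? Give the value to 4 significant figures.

β ≈ 0.9053

γ = L₀/L = 266/113 = 2.35398
β = √(1 − 1/γ²) = 0.9053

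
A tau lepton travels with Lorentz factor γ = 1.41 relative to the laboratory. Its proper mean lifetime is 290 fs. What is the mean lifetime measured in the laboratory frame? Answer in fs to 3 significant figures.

γ = 1.41 (given)
Time dilation: Δt = γτ₀ = 1.41 × 290 fs = 409 fs

Δt ≈ 409 fs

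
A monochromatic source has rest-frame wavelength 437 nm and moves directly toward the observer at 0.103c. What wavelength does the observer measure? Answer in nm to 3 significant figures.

λ_obs ≈ 394 nm

Relativistic Doppler: λ_obs = λ_src √((1−β)/(1+β))
= 437 × √(0.89700/1.1030) = 437 × 0.90180 = 394 nm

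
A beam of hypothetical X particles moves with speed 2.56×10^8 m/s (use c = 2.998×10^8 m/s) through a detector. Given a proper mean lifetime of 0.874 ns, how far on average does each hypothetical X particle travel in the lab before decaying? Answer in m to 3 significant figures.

β = v/c = 2.56×10^8 / 2.998×10^8 = 0.85390
γ = 1/√(1 − 0.85390²) = 1.9215
Dilated lifetime: Δt = γτ₀ = 1.9215 × 0.874 ns = 1.6794 ns
d = vΔt = 0.85390c × 1.6794 ns = 2.5600×10^8 m/s × 1.6794×10^-9 s = 0.430 m

d ≈ 0.430 m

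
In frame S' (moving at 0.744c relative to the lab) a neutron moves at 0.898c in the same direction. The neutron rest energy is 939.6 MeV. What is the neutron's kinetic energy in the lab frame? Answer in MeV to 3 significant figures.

u_lab = (0.898 + 0.744)/(1 + 0.898×0.744) = 0.984346
γ = 1/√(1 − 0.984346²) = 5.6739
K = (γ − 1)m₀c² = (5.6739 − 1) × 939.6 = 4.6739 × 939.6 = 4390 MeV

K ≈ 4390 MeV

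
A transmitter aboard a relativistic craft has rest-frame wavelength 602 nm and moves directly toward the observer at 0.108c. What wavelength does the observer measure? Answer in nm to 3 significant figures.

Relativistic Doppler: λ_obs = λ_src √((1−β)/(1+β))
= 602 × √(0.89200/1.1080) = 602 × 0.89725 = 540 nm

λ_obs ≈ 540 nm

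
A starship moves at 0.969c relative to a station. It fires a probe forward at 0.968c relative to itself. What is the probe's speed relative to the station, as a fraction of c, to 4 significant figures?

Relativistic velocity addition: u = (u' + v)/(1 + u'v/c²)
= (0.968 + 0.969)/(1 + 0.968×0.969) = 1.937/1.93799 = 0.9995

u ≈ 0.9995c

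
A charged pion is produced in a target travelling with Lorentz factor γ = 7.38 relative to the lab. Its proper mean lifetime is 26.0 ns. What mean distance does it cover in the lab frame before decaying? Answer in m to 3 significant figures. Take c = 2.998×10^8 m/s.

d ≈ 57.0 m

β = √(1 − 1/γ²) = √(1 − 1/7.38²) = 0.99078
Dilated lifetime: Δt = γτ₀ = 7.38 × 26.0 ns = 191.88 ns
d = vΔt = 0.99078c × 191.88 ns = 2.9703×10^8 m/s × 1.9188×10^-7 s = 57.0 m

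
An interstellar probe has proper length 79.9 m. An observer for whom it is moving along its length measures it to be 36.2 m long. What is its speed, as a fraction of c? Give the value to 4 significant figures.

γ = L₀/L = 79.9/36.2 = 2.20718
β = √(1 − 1/γ²) = 0.8915

β ≈ 0.8915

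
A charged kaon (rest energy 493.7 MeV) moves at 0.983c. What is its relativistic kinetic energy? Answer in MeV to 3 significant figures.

γ = 1/√(1 − 0.983²) = 5.4465
K = (γ − 1)m₀c² = (5.4465 − 1) × 493.7 MeV = 4.4465 × 493.7 MeV = 2200 MeV

K ≈ 2200 MeV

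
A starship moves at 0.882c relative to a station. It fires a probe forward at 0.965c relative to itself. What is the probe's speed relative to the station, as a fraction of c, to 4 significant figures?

u ≈ 0.9978c

Relativistic velocity addition: u = (u' + v)/(1 + u'v/c²)
= (0.965 + 0.882)/(1 + 0.965×0.882) = 1.847/1.85113 = 0.9978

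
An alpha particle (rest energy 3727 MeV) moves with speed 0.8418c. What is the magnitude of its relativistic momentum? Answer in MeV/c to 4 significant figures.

p ≈ 5812 MeV/c

γ = 1/√(1 − 0.8418²) = 1.85257
p = γβm₀c = 1.85257 × 0.8418 × 3727 MeV/c = 5812 MeV/c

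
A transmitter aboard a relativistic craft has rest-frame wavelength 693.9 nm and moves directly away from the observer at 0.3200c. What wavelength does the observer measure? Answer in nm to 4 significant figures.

Relativistic Doppler: λ_obs = λ_src √((1+β)/(1−β))
= 693.9 × √(1.32000/0.680000) = 693.9 × 1.39326 = 966.8 nm

λ_obs ≈ 966.8 nm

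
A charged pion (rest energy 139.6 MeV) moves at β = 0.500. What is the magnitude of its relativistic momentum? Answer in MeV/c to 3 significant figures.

p ≈ 80.6 MeV/c

γ = 1/√(1 − 0.500²) = 1.1547
p = γβm₀c = 1.1547 × 0.500 × 139.6 MeV/c = 80.6 MeV/c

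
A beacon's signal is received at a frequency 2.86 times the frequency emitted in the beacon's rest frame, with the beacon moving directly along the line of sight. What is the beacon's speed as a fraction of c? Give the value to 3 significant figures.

f_obs/f_src = √((1+β)/(1−β)) = 2.86  ⇒  (1+β)/(1−β) = 8.1796
β = |1 − D²|/(1 + D²) = |1 − 8.1796|/(1 + 8.1796) = 0.782

β ≈ 0.782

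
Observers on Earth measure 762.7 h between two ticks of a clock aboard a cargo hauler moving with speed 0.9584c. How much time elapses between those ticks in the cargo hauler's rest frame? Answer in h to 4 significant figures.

γ = 1/√(1 − 0.9584²) = 3.50350
Proper time: τ₀ = Δt/γ = 762.7/3.50350 = 217.7 h

τ₀ ≈ 217.7 h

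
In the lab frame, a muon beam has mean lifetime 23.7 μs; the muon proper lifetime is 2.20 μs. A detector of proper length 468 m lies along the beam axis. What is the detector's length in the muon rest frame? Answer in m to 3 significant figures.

L ≈ 43.4 m

Time dilation ⇒ γ = Δt/τ₀ = 23.7/2.20 = 10.773
Length contraction: L = L₀/γ = 468/10.773 = 43.4 m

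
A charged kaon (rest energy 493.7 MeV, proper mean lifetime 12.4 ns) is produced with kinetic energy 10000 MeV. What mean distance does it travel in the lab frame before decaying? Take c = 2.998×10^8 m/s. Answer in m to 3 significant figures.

γ = 1 + K/(m₀c²) = 1 + 10000/493.7 = 21.255
β = √(1 − 1/γ²) = 0.99889
Dilated lifetime: γτ₀ = 21.255 × 12.4 ns = 263.56 ns
d = βc·γτ₀ = 0.99889 × (2.998×10^8 m/s) × 2.6356×10^-7 s = 78.9 m

d ≈ 78.9 m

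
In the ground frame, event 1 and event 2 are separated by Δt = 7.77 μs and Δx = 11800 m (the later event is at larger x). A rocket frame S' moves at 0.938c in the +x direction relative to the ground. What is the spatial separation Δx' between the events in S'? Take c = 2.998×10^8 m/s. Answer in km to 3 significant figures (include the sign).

Δx' ≈ 27.7 km

γ = 1/√(1 − 0.938²) = 2.8849
Δx' = γ(Δx − vΔt) = 2.8849 × (11800 m − 0.938×(2.998×10^8 m/s)×7.77×10^-6 s)
= 2.8849 × (9615.0 m) = 27.7 km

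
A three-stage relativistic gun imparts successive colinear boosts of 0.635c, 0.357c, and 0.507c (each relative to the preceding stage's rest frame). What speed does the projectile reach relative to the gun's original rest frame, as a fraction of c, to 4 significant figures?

u ≈ 0.9331c

Compose boost 2: (0.357 + 0.635)/(1 + 0.357×0.635) = 0.9920/1.22669 = 0.808677
Compose boost 3: (0.507 + 0.808677)/(1 + 0.507×0.808677) = 1.31568/1.41000 = 0.9331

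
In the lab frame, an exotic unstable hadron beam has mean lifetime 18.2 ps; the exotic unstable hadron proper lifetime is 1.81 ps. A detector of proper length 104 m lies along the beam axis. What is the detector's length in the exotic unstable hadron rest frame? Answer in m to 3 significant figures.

Time dilation ⇒ γ = Δt/τ₀ = 18.2/1.81 = 10.055
Length contraction: L = L₀/γ = 104/10.055 = 10.3 m

L ≈ 10.3 m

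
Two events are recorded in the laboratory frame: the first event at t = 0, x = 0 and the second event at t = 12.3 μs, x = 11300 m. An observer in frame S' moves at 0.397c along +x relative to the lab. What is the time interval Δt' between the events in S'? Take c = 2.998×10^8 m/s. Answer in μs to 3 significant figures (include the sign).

Δt' ≈ -2.90 μs

γ = 1/√(1 − 0.397²) = 1.0895
Δt' = γ(Δt − vΔx/c²) = 1.0895 × (12.3 μs − 0.397×11300 m / (2.998×10^8 m/s))
= 1.0895 × (-2.6636 μs) = -2.90 μs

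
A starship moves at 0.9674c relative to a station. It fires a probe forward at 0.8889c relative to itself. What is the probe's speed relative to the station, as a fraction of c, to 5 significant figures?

Relativistic velocity addition: u = (u' + v)/(1 + u'v/c²)
= (0.8889 + 0.9674)/(1 + 0.8889×0.9674) = 1.8563/1.859922 = 0.99805

u ≈ 0.99805c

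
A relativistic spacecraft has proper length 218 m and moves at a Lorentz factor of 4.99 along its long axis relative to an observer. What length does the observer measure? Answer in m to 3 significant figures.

γ = 4.99 (given)
Length contraction: L = L₀/γ = 218/4.99 = 43.7 m

L ≈ 43.7 m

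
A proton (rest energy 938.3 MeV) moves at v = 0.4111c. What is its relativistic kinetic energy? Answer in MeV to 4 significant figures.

K ≈ 91.00 MeV

γ = 1/√(1 − 0.4111²) = 1.09698
K = (γ − 1)m₀c² = (1.09698 − 1) × 938.3 MeV = 0.0969841 × 938.3 MeV = 91.00 MeV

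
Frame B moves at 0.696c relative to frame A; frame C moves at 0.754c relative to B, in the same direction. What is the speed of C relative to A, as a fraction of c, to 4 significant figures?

u ≈ 0.9510c

Compose boost 2: (0.754 + 0.696)/(1 + 0.754×0.696) = 1.450/1.52478 = 0.9510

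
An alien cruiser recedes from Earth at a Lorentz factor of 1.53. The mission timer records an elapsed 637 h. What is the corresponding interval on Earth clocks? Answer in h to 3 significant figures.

γ = 1.53 (given)
Time dilation: Δt = γτ₀ = 1.53 × 637 h = 975 h

Δt ≈ 975 h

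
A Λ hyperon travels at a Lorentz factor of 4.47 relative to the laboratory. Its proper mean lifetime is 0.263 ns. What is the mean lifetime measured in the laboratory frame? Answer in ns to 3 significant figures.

γ = 4.47 (given)
Time dilation: Δt = γτ₀ = 4.47 × 0.263 ns = 1.18 ns

Δt ≈ 1.18 ns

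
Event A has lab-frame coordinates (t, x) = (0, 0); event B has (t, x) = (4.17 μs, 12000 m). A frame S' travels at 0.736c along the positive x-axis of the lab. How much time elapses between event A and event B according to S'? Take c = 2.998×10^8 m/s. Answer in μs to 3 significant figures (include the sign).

Δt' ≈ -37.4 μs

γ = 1/√(1 − 0.736²) = 1.4771
Δt' = γ(Δt − vΔx/c²) = 1.4771 × (4.17 μs − 0.736×12000 m / (2.998×10^8 m/s))
= 1.4771 × (-25.290 μs) = -37.4 μs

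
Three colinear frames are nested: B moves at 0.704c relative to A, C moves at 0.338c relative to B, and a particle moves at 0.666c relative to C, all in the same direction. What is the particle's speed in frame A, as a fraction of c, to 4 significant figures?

Compose boost 2: (0.338 + 0.704)/(1 + 0.338×0.704) = 1.042/1.23795 = 0.841713
Compose boost 3: (0.666 + 0.841713)/(1 + 0.666×0.841713) = 1.50771/1.56058 = 0.9661

u ≈ 0.9661c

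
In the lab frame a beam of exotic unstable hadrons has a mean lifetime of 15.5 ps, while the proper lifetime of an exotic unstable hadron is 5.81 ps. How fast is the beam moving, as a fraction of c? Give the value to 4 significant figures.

β ≈ 0.9271

γ = Δt/τ₀ = 15.5/5.81 = 2.66781
β = √(1 − 1/γ²) = √(1 − 1/2.66781²) = 0.9271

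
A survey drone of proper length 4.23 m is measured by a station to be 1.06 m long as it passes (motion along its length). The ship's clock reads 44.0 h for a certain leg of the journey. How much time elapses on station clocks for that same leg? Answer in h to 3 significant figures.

Δt ≈ 176 h

Length contraction ⇒ γ = L₀/L = 4.23/1.06 = 3.9906
Time dilation: Δt = γτ₀ = 3.9906 × 44.0 h = 176 h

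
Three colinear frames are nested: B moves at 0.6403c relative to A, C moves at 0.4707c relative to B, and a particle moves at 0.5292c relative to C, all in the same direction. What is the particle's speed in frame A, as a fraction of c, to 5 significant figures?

Compose boost 2: (0.4707 + 0.6403)/(1 + 0.4707×0.6403) = 1.1110/1.301389 = 0.8537031
Compose boost 3: (0.5292 + 0.8537031)/(1 + 0.5292×0.8537031) = 1.382903/1.451780 = 0.95256

u ≈ 0.95256c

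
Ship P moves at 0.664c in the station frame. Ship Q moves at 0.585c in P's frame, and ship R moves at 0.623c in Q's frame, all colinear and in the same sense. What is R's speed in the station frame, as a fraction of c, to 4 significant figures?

Compose boost 2: (0.585 + 0.664)/(1 + 0.585×0.664) = 1.249/1.38844 = 0.899571
Compose boost 3: (0.623 + 0.899571)/(1 + 0.623×0.899571) = 1.52257/1.56043 = 0.9757

u ≈ 0.9757c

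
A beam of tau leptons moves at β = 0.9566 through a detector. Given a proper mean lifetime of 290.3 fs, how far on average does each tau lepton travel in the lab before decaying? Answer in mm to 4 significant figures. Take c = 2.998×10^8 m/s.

γ = 1/√(1 − 0.9566²) = 3.43166
Dilated lifetime: Δt = γτ₀ = 3.43166 × 290.3 fs = 996.211 fs
d = vΔt = 0.9566c × 996.211 fs = 2.86789×10^8 m/s × 9.96211×10^-13 s = 0.2857 mm

d ≈ 0.2857 mm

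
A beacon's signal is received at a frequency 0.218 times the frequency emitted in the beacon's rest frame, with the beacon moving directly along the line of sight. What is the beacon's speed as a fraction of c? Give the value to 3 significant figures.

f_obs/f_src = √((1−β)/(1+β)) = 0.218  ⇒  (1−β)/(1+β) = 0.047524
β = |1 − D²|/(1 + D²) = |1 − 0.047524|/(1 + 0.047524) = 0.909

β ≈ 0.909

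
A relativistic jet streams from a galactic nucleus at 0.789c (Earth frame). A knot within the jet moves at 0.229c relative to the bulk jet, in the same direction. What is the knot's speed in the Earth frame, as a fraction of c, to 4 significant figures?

Relativistic velocity addition: u = (u' + v)/(1 + u'v/c²)
= (0.229 + 0.789)/(1 + 0.229×0.789) = 1.018/1.18068 = 0.8622

u ≈ 0.8622c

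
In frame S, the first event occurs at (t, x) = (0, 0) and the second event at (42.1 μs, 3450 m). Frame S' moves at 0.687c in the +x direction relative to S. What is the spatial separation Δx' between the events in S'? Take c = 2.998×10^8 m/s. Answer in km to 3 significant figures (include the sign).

Δx' ≈ -7.18 km

γ = 1/√(1 − 0.687²) = 1.3762
Δx' = γ(Δx − vΔt) = 1.3762 × (3450 m − 0.687×(2.998×10^8 m/s)×42.1×10^-6 s)
= 1.3762 × (-5221.0 m) = -7.18 km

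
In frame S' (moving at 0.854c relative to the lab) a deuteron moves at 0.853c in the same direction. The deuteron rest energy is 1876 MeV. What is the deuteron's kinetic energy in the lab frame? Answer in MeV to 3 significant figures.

K ≈ 10100 MeV

u_lab = (0.853 + 0.854)/(1 + 0.853×0.854) = 0.987583
γ = 1/√(1 − 0.987583²) = 6.3655
K = (γ − 1)m₀c² = (6.3655 − 1) × 1876 = 5.3655 × 1876 = 10100 MeV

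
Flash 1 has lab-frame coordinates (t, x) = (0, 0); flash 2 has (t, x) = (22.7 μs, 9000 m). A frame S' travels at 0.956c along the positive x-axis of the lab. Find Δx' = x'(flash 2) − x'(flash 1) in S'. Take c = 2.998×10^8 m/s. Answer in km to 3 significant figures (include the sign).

Δx' ≈ 8.50 km

γ = 1/√(1 − 0.956²) = 3.4087
Δx' = γ(Δx − vΔt) = 3.4087 × (9000 m − 0.956×(2.998×10^8 m/s)×22.7×10^-6 s)
= 3.4087 × (2494.0 m) = 8.50 km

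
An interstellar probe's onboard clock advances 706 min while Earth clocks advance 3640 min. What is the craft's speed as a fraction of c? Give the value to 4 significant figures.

γ = Δt/τ₀ = 3640/706 = 5.15581
β = √(1 − 1/γ²) = √(1 − 1/5.15581²) = 0.9810

β ≈ 0.9810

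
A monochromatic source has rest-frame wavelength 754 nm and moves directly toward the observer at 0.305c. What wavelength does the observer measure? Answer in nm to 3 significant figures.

λ_obs ≈ 550 nm

Relativistic Doppler: λ_obs = λ_src √((1−β)/(1+β))
= 754 × √(0.69500/1.3050) = 754 × 0.72977 = 550 nm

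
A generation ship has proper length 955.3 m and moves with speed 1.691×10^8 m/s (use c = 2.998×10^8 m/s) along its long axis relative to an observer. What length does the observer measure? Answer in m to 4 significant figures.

L ≈ 788.8 m

β = v/c = 1.691×10^8 / 2.998×10^8 = 0.564043
γ = 1/√(1 − 0.564043²) = 1.21103
Length contraction: L = L₀/γ = 955.3/1.21103 = 788.8 m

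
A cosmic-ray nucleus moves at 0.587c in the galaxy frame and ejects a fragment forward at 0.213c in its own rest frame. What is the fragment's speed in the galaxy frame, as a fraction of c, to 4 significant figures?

u ≈ 0.7111c

Compose boost 2: (0.213 + 0.587)/(1 + 0.213×0.587) = 0.8000/1.12503 = 0.7111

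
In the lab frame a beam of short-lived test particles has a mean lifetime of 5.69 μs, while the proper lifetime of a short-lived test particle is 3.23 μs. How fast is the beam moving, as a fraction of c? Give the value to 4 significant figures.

β ≈ 0.8233

γ = Δt/τ₀ = 5.69/3.23 = 1.76161
β = √(1 − 1/γ²) = √(1 − 1/1.76161²) = 0.8233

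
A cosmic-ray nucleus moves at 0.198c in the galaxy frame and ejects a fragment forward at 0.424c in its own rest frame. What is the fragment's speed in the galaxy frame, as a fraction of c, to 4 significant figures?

u ≈ 0.5738c

Compose boost 2: (0.424 + 0.198)/(1 + 0.424×0.198) = 0.6220/1.08395 = 0.5738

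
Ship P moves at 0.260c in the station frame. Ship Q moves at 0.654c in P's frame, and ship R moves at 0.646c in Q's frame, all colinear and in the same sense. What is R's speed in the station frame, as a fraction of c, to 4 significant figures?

u ≈ 0.9485c

Compose boost 2: (0.654 + 0.260)/(1 + 0.654×0.260) = 0.9140/1.17004 = 0.781170
Compose boost 3: (0.646 + 0.781170)/(1 + 0.646×0.781170) = 1.42717/1.50464 = 0.9485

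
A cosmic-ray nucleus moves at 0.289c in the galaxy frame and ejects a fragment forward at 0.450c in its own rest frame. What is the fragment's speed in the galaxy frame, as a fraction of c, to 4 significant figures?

Compose boost 2: (0.450 + 0.289)/(1 + 0.450×0.289) = 0.7390/1.13005 = 0.6540

u ≈ 0.6540c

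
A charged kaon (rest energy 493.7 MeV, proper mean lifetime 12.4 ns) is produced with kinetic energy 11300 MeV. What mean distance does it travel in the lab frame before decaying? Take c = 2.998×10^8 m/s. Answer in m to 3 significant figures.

d ≈ 88.7 m

γ = 1 + K/(m₀c²) = 1 + 11300/493.7 = 23.888
β = √(1 − 1/γ²) = 0.99912
Dilated lifetime: γτ₀ = 23.888 × 12.4 ns = 296.22 ns
d = βc·γτ₀ = 0.99912 × (2.998×10^8 m/s) × 2.9622×10^-7 s = 88.7 m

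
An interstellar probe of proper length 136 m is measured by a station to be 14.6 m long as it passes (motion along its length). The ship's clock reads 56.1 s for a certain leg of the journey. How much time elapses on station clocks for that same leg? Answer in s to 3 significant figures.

Length contraction ⇒ γ = L₀/L = 136/14.6 = 9.3151
Time dilation: Δt = γτ₀ = 9.3151 × 56.1 s = 523 s

Δt ≈ 523 s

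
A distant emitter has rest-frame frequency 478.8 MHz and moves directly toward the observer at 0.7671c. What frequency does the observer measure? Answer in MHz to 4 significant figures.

f_obs ≈ 1319 MHz

Relativistic Doppler: f_obs = f_src √((1+β)/(1−β))
= 478.8 × √(1.76710/0.232900) = 478.8 × 2.75452 = 1319 MHz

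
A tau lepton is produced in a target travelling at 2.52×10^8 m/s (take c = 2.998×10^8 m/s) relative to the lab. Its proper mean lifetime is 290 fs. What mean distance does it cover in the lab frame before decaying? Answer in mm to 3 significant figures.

d ≈ 0.135 mm

β = v/c = 2.52×10^8 / 2.998×10^8 = 0.84056
γ = 1/√(1 − 0.84056²) = 1.8460
Dilated lifetime: Δt = γτ₀ = 1.8460 × 290 fs = 535.33 fs
d = vΔt = 0.84056c × 535.33 fs = 2.5200×10^8 m/s × 5.3533×10^-13 s = 0.135 mm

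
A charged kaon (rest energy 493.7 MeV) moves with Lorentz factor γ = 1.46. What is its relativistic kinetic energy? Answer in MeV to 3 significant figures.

γ = 1.46 (given)
K = (γ − 1)m₀c² = (1.46 − 1) × 493.7 MeV = 0.46000 × 493.7 MeV = 227 MeV

K ≈ 227 MeV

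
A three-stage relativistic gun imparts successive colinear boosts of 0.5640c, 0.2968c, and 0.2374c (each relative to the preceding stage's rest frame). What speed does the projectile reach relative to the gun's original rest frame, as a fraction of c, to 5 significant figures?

Compose boost 2: (0.2968 + 0.5640)/(1 + 0.2968×0.5640) = 0.86080/1.167395 = 0.7373681
Compose boost 3: (0.2374 + 0.7373681)/(1 + 0.2374×0.7373681) = 0.9747681/1.175051 = 0.82955

u ≈ 0.82955c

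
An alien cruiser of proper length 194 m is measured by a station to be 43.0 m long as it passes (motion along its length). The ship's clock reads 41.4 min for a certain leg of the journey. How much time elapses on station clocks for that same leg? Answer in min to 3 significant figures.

Length contraction ⇒ γ = L₀/L = 194/43.0 = 4.5116
Time dilation: Δt = γτ₀ = 4.5116 × 41.4 min = 187 min

Δt ≈ 187 min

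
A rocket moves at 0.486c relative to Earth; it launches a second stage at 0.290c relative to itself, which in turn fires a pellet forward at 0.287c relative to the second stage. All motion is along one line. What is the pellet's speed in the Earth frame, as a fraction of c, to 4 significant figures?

u ≈ 0.8092c

Compose boost 2: (0.290 + 0.486)/(1 + 0.290×0.486) = 0.7760/1.14094 = 0.680141
Compose boost 3: (0.287 + 0.680141)/(1 + 0.287×0.680141) = 0.967141/1.19520 = 0.8092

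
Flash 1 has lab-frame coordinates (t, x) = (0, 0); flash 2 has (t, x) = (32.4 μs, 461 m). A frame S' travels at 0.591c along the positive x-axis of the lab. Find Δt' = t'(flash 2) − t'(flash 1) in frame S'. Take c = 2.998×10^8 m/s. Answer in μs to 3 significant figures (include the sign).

Δt' ≈ 39.0 μs

γ = 1/√(1 − 0.591²) = 1.2397
Δt' = γ(Δt − vΔx/c²) = 1.2397 × (32.4 μs − 0.591×461 m / (2.998×10^8 m/s))
= 1.2397 × (31.491 μs) = 39.0 μs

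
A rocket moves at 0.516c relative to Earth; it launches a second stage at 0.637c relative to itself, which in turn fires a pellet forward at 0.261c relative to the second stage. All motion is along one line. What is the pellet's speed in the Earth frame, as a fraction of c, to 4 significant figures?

u ≈ 0.9203c

Compose boost 2: (0.637 + 0.516)/(1 + 0.637×0.516) = 1.153/1.32869 = 0.867771
Compose boost 3: (0.261 + 0.867771)/(1 + 0.261×0.867771) = 1.12877/1.22649 = 0.9203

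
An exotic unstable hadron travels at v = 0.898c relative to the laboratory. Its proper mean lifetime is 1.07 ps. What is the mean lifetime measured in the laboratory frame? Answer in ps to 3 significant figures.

Δt ≈ 2.43 ps

γ = 1/√(1 − 0.898²) = 2.2728
Time dilation: Δt = γτ₀ = 2.2728 × 1.07 ps = 2.43 ps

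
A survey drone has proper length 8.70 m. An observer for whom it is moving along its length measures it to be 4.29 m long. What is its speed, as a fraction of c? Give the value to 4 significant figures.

β ≈ 0.8700

γ = L₀/L = 8.70/4.29 = 2.02797
β = √(1 − 1/γ²) = 0.8700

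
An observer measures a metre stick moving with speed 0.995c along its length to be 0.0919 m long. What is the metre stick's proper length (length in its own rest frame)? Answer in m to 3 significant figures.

L₀ ≈ 0.920 m

γ = 1/√(1 − 0.995²) = 10.013
L₀ = γL = 10.013 × 0.0919 = 0.920 m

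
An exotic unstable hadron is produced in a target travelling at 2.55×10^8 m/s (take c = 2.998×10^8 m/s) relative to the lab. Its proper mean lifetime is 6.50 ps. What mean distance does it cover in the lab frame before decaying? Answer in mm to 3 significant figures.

d ≈ 3.15 mm

β = v/c = 2.55×10^8 / 2.998×10^8 = 0.85057
γ = 1/√(1 − 0.85057²) = 1.9016
Dilated lifetime: Δt = γτ₀ = 1.9016 × 6.50 ps = 12.361 ps
d = vΔt = 0.85057c × 12.361 ps = 2.5500×10^8 m/s × 1.2361×10^-11 s = 3.15 mm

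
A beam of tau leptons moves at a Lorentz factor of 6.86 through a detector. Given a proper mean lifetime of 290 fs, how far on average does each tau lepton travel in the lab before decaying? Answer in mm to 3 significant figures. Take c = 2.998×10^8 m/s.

d ≈ 0.590 mm

β = √(1 − 1/γ²) = √(1 − 1/6.86²) = 0.98932
Dilated lifetime: Δt = γτ₀ = 6.86 × 290 fs = 1989.4 fs
d = vΔt = 0.98932c × 1989.4 fs = 2.9660×10^8 m/s × 1.9894×10^-12 s = 0.590 mm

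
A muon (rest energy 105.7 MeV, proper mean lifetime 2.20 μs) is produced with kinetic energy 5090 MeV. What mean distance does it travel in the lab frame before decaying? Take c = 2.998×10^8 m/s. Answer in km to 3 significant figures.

γ = 1 + K/(m₀c²) = 1 + 5090/105.7 = 49.155
β = √(1 − 1/γ²) = 0.99979
Dilated lifetime: γτ₀ = 49.155 × 2.20 μs = 108.14 μs
d = βc·γτ₀ = 0.99979 × (2.998×10^8 m/s) × 0.00010814 s = 32.4 km

d ≈ 32.4 km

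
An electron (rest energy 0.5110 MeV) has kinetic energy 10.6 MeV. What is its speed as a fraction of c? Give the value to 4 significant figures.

β ≈ 0.9989

γ = 1 + K/(m₀c²) = 1 + 10.6/0.5110 = 21.7436
β = √(1 − 1/γ²) = 0.9989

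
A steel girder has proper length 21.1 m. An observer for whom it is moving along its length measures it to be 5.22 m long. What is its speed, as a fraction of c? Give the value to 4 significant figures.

β ≈ 0.9689

γ = L₀/L = 21.1/5.22 = 4.04215
β = √(1 − 1/γ²) = 0.9689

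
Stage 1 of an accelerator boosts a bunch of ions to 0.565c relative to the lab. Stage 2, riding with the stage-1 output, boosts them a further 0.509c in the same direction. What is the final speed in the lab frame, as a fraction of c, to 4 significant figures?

Compose boost 2: (0.509 + 0.565)/(1 + 0.509×0.565) = 1.074/1.28758 = 0.8341

u ≈ 0.8341c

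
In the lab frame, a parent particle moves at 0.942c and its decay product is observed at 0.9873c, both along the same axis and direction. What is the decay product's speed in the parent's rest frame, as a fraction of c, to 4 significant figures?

u' ≈ 0.6475c

Inverse velocity addition: u' = (u − v)/(1 − uv/c²)
= (0.9873 − 0.942)/(1 − 0.9873×0.942) = 0.04530/0.0699634 = 0.6475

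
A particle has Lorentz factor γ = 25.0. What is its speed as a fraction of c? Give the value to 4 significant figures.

β = √(1 − 1/γ²) = √(1 − 1/25.0²) = √(0.998400) = 0.9992

β ≈ 0.9992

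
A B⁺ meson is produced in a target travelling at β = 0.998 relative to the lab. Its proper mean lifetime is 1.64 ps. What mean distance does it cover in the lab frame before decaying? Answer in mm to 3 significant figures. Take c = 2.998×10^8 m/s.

γ = 1/√(1 − 0.998²) = 15.819
Dilated lifetime: Δt = γτ₀ = 15.819 × 1.64 ps = 25.944 ps
d = vΔt = 0.998c × 25.944 ps = 2.9920×10^8 m/s × 2.5944×10^-11 s = 7.76 mm

d ≈ 7.76 mm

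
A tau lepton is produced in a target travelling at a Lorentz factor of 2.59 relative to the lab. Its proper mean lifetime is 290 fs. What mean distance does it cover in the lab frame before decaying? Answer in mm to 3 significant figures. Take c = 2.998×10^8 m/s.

d ≈ 0.208 mm

β = √(1 − 1/γ²) = √(1 − 1/2.59²) = 0.92246
Dilated lifetime: Δt = γτ₀ = 2.59 × 290 fs = 751.10 fs
d = vΔt = 0.92246c × 751.10 fs = 2.7655×10^8 m/s × 7.5110×10^-13 s = 0.208 mm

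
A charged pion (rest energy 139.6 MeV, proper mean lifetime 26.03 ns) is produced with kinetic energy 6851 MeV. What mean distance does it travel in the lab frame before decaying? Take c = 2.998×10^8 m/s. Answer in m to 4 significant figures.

d ≈ 390.7 m

γ = 1 + K/(m₀c²) = 1 + 6851/139.6 = 50.0759
β = √(1 − 1/γ²) = 0.999801
Dilated lifetime: γτ₀ = 50.0759 × 26.03 ns = 1303.48 ns
d = βc·γτ₀ = 0.999801 × (2.998×10^8 m/s) × 1.30348×10^-6 s = 390.7 m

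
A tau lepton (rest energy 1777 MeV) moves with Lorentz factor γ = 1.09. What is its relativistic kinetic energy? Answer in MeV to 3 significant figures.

K ≈ 160 MeV

γ = 1.09 (given)
K = (γ − 1)m₀c² = (1.09 − 1) × 1777 MeV = 0.090000 × 1777 MeV = 160 MeV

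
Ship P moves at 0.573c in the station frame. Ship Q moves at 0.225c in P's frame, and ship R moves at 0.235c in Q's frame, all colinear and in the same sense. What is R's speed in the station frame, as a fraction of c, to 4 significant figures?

u ≈ 0.8077c

Compose boost 2: (0.225 + 0.573)/(1 + 0.225×0.573) = 0.7980/1.12892 = 0.706867
Compose boost 3: (0.235 + 0.706867)/(1 + 0.235×0.706867) = 0.941867/1.16611 = 0.8077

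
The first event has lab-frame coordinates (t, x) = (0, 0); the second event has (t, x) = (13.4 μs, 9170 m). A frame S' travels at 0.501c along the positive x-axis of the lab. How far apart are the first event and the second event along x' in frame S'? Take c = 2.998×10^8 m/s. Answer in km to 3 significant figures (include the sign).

Δx' ≈ 8.27 km

γ = 1/√(1 − 0.501²) = 1.1555
Δx' = γ(Δx − vΔt) = 1.1555 × (9170 m − 0.501×(2.998×10^8 m/s)×13.4×10^-6 s)
= 1.1555 × (7157.3 m) = 8.27 km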